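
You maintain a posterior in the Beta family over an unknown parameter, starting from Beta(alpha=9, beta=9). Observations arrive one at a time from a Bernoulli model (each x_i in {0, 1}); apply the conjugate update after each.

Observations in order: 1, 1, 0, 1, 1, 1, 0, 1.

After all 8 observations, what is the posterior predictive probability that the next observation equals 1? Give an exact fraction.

obs 1: x=1 → posterior Beta(10, 9)
obs 2: x=1 → posterior Beta(11, 9)
obs 3: x=0 → posterior Beta(11, 10)
obs 4: x=1 → posterior Beta(12, 10)
obs 5: x=1 → posterior Beta(13, 10)
obs 6: x=1 → posterior Beta(14, 10)
obs 7: x=0 → posterior Beta(14, 11)
obs 8: x=1 → posterior Beta(15, 11)

15/26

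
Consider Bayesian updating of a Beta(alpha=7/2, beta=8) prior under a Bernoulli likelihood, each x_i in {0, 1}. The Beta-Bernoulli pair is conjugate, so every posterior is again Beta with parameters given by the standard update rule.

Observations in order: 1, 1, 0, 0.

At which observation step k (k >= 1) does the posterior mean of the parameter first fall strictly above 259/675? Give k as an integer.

k = 2

obs 1: x=1 → posterior Beta(9/2, 8)
obs 2: x=1 → posterior Beta(11/2, 8)
obs 3: x=0 → posterior Beta(11/2, 9)
obs 4: x=0 → posterior Beta(11/2, 10)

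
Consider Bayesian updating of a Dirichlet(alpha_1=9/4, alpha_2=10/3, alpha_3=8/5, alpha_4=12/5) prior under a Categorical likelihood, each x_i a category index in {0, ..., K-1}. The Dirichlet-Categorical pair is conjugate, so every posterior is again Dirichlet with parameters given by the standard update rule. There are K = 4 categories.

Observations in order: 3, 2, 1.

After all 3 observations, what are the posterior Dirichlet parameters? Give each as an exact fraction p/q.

obs 1: x=3 → posterior Dirichlet(9/4, 10/3, 8/5, 17/5)
obs 2: x=2 → posterior Dirichlet(9/4, 10/3, 13/5, 17/5)
obs 3: x=1 → posterior Dirichlet(9/4, 13/3, 13/5, 17/5)

alpha_1=9/4, alpha_2=13/3, alpha_3=13/5, alpha_4=17/5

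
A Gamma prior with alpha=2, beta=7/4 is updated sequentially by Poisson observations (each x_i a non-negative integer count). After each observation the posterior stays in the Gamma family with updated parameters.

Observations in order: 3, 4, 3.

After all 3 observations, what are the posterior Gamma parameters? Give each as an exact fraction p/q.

alpha=12, beta=19/4

obs 1: x=3 → posterior Gamma(5, 11/4)
obs 2: x=4 → posterior Gamma(9, 15/4)
obs 3: x=3 → posterior Gamma(12, 19/4)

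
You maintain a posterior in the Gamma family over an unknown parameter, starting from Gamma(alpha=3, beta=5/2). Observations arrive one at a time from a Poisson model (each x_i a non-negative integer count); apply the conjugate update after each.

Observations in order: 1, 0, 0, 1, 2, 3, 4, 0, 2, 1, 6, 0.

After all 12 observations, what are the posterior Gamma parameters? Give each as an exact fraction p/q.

alpha=23, beta=29/2

obs 1: x=1 → posterior Gamma(4, 7/2)
obs 2: x=0 → posterior Gamma(4, 9/2)
obs 3: x=0 → posterior Gamma(4, 11/2)
obs 4: x=1 → posterior Gamma(5, 13/2)
obs 5: x=2 → posterior Gamma(7, 15/2)
obs 6: x=3 → posterior Gamma(10, 17/2)
obs 7: x=4 → posterior Gamma(14, 19/2)
obs 8: x=0 → posterior Gamma(14, 21/2)
obs 9: x=2 → posterior Gamma(16, 23/2)
obs 10: x=1 → posterior Gamma(17, 25/2)
obs 11: x=6 → posterior Gamma(23, 27/2)
obs 12: x=0 → posterior Gamma(23, 29/2)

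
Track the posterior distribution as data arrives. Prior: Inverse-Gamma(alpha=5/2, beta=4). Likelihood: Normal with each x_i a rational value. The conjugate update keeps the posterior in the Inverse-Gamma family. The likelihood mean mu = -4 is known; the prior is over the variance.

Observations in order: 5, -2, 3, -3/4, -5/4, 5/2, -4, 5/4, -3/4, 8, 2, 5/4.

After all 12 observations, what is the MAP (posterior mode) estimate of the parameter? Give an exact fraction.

obs 1: x=5 → posterior Inverse-Gamma(3, 89/2)
obs 2: x=-2 → posterior Inverse-Gamma(7/2, 93/2)
obs 3: x=3 → posterior Inverse-Gamma(4, 71)
obs 4: x=-3/4 → posterior Inverse-Gamma(9/2, 2441/32)
obs 5: x=-5/4 → posterior Inverse-Gamma(5, 1281/16)
obs 6: x=5/2 → posterior Inverse-Gamma(11/2, 1619/16)
obs 7: x=-4 → posterior Inverse-Gamma(6, 1619/16)
obs 8: x=5/4 → posterior Inverse-Gamma(13/2, 3679/32)
obs 9: x=-3/4 → posterior Inverse-Gamma(7, 481/4)
obs 10: x=8 → posterior Inverse-Gamma(15/2, 769/4)
obs 11: x=2 → posterior Inverse-Gamma(8, 841/4)
obs 12: x=5/4 → posterior Inverse-Gamma(17/2, 7169/32)

7169/304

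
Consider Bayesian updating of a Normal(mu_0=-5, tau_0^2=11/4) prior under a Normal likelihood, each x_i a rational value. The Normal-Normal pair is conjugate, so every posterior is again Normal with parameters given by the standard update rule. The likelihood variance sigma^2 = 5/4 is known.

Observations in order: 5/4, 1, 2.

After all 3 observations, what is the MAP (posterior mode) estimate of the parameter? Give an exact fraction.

87/152

obs 1: x=5/4 → posterior Normal(-45/64, 55/64)
obs 2: x=1 → posterior Normal(-1/108, 55/108)
obs 3: x=2 → posterior Normal(87/152, 55/152)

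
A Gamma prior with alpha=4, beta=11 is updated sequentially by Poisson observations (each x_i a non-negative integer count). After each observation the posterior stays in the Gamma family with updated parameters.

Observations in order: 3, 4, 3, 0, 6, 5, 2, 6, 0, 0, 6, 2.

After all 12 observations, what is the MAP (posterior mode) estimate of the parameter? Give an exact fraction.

40/23

obs 1: x=3 → posterior Gamma(7, 12)
obs 2: x=4 → posterior Gamma(11, 13)
obs 3: x=3 → posterior Gamma(14, 14)
obs 4: x=0 → posterior Gamma(14, 15)
obs 5: x=6 → posterior Gamma(20, 16)
obs 6: x=5 → posterior Gamma(25, 17)
obs 7: x=2 → posterior Gamma(27, 18)
obs 8: x=6 → posterior Gamma(33, 19)
obs 9: x=0 → posterior Gamma(33, 20)
obs 10: x=0 → posterior Gamma(33, 21)
obs 11: x=6 → posterior Gamma(39, 22)
obs 12: x=2 → posterior Gamma(41, 23)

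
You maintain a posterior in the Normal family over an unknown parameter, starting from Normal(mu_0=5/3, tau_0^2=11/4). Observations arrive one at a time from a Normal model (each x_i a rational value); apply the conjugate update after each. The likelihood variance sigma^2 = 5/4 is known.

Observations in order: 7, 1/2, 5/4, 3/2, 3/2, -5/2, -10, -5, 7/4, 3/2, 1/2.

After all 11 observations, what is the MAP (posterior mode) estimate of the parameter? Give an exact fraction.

-41/378

obs 1: x=7 → posterior Normal(16/3, 55/64)
obs 2: x=1/2 → posterior Normal(545/162, 55/108)
obs 3: x=5/4 → posterior Normal(1255/456, 55/152)
obs 4: x=3/2 → posterior Normal(1453/588, 55/196)
obs 5: x=3/2 → posterior Normal(1651/720, 11/48)
obs 6: x=-5/2 → posterior Normal(1321/852, 55/284)
obs 7: x=-10 → posterior Normal(1/984, 55/328)
obs 8: x=-5 → posterior Normal(-659/1116, 55/372)
obs 9: x=7/4 → posterior Normal(-107/312, 55/416)
obs 10: x=3/2 → posterior Normal(-1/6, 11/92)
obs 11: x=1/2 → posterior Normal(-41/378, 55/504)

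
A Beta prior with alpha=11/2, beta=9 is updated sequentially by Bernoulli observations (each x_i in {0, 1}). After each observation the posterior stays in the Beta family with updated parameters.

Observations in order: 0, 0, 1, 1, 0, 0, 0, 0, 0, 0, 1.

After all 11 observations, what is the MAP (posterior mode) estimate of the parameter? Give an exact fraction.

obs 1: x=0 → posterior Beta(11/2, 10)
obs 2: x=0 → posterior Beta(11/2, 11)
obs 3: x=1 → posterior Beta(13/2, 11)
obs 4: x=1 → posterior Beta(15/2, 11)
obs 5: x=0 → posterior Beta(15/2, 12)
obs 6: x=0 → posterior Beta(15/2, 13)
obs 7: x=0 → posterior Beta(15/2, 14)
obs 8: x=0 → posterior Beta(15/2, 15)
obs 9: x=0 → posterior Beta(15/2, 16)
obs 10: x=0 → posterior Beta(15/2, 17)
obs 11: x=1 → posterior Beta(17/2, 17)

15/47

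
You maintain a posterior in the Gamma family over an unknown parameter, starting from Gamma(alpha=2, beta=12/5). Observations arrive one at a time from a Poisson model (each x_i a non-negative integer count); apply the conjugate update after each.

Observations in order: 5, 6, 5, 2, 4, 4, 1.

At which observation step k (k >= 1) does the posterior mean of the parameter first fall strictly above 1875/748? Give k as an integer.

obs 1: x=5 → posterior Gamma(7, 17/5)
obs 2: x=6 → posterior Gamma(13, 22/5)
obs 3: x=5 → posterior Gamma(18, 27/5)
obs 4: x=2 → posterior Gamma(20, 32/5)
obs 5: x=4 → posterior Gamma(24, 37/5)
obs 6: x=4 → posterior Gamma(28, 42/5)
obs 7: x=1 → posterior Gamma(29, 47/5)

k = 2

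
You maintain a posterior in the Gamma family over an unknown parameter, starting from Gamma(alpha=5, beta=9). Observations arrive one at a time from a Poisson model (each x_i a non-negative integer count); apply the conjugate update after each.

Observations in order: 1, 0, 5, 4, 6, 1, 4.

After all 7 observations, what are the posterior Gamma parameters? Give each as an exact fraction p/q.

alpha=26, beta=16

obs 1: x=1 → posterior Gamma(6, 10)
obs 2: x=0 → posterior Gamma(6, 11)
obs 3: x=5 → posterior Gamma(11, 12)
obs 4: x=4 → posterior Gamma(15, 13)
obs 5: x=6 → posterior Gamma(21, 14)
obs 6: x=1 → posterior Gamma(22, 15)
obs 7: x=4 → posterior Gamma(26, 16)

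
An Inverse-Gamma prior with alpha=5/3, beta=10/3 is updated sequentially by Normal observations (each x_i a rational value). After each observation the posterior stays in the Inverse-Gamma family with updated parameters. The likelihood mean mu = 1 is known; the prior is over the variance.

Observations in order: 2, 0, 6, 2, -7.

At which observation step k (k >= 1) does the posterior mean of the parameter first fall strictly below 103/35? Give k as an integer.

k = 2

obs 1: x=2 → posterior Inverse-Gamma(13/6, 23/6)
obs 2: x=0 → posterior Inverse-Gamma(8/3, 13/3)
obs 3: x=6 → posterior Inverse-Gamma(19/6, 101/6)
obs 4: x=2 → posterior Inverse-Gamma(11/3, 52/3)
obs 5: x=-7 → posterior Inverse-Gamma(25/6, 148/3)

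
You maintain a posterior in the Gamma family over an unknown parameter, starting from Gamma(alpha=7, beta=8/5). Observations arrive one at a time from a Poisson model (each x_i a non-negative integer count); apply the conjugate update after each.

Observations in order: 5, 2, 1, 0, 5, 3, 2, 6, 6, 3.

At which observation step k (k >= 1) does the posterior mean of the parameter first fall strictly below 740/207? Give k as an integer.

obs 1: x=5 → posterior Gamma(12, 13/5)
obs 2: x=2 → posterior Gamma(14, 18/5)
obs 3: x=1 → posterior Gamma(15, 23/5)
obs 4: x=0 → posterior Gamma(15, 28/5)
obs 5: x=5 → posterior Gamma(20, 33/5)
obs 6: x=3 → posterior Gamma(23, 38/5)
obs 7: x=2 → posterior Gamma(25, 43/5)
obs 8: x=6 → posterior Gamma(31, 48/5)
obs 9: x=6 → posterior Gamma(37, 53/5)
obs 10: x=3 → posterior Gamma(40, 58/5)

k = 3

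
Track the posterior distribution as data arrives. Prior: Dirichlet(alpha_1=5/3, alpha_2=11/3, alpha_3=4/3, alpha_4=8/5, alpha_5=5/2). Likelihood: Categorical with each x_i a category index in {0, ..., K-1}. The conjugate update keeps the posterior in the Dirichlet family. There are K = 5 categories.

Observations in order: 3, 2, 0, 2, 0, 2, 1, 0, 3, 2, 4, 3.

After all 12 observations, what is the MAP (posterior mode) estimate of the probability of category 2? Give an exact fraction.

10/41

obs 1: x=3 → posterior Dirichlet(5/3, 11/3, 4/3, 13/5, 5/2)
obs 2: x=2 → posterior Dirichlet(5/3, 11/3, 7/3, 13/5, 5/2)
obs 3: x=0 → posterior Dirichlet(8/3, 11/3, 7/3, 13/5, 5/2)
obs 4: x=2 → posterior Dirichlet(8/3, 11/3, 10/3, 13/5, 5/2)
obs 5: x=0 → posterior Dirichlet(11/3, 11/3, 10/3, 13/5, 5/2)
obs 6: x=2 → posterior Dirichlet(11/3, 11/3, 13/3, 13/5, 5/2)
obs 7: x=1 → posterior Dirichlet(11/3, 14/3, 13/3, 13/5, 5/2)
obs 8: x=0 → posterior Dirichlet(14/3, 14/3, 13/3, 13/5, 5/2)
obs 9: x=3 → posterior Dirichlet(14/3, 14/3, 13/3, 18/5, 5/2)
obs 10: x=2 → posterior Dirichlet(14/3, 14/3, 16/3, 18/5, 5/2)
obs 11: x=4 → posterior Dirichlet(14/3, 14/3, 16/3, 18/5, 7/2)
obs 12: x=3 → posterior Dirichlet(14/3, 14/3, 16/3, 23/5, 7/2)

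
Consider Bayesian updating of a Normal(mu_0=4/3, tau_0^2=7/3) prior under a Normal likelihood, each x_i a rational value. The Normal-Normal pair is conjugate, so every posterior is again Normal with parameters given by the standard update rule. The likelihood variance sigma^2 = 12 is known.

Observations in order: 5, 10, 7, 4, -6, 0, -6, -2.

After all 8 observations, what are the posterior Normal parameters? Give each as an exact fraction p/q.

mu_0=33/23, tau_0^2=21/23

obs 1: x=5 → posterior Normal(83/43, 84/43)
obs 2: x=10 → posterior Normal(153/50, 42/25)
obs 3: x=7 → posterior Normal(202/57, 28/19)
obs 4: x=4 → posterior Normal(115/32, 21/16)
obs 5: x=-6 → posterior Normal(188/71, 84/71)
obs 6: x=0 → posterior Normal(94/39, 14/13)
obs 7: x=-6 → posterior Normal(146/85, 84/85)
obs 8: x=-2 → posterior Normal(33/23, 21/23)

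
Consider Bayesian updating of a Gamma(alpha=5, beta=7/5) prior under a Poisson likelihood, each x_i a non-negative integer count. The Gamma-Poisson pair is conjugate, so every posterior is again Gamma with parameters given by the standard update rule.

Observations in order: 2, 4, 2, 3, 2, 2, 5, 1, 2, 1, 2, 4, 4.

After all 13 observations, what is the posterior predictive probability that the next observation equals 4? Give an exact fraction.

obs 1: x=2 → posterior Gamma(7, 12/5)
obs 2: x=4 → posterior Gamma(11, 17/5)
obs 3: x=2 → posterior Gamma(13, 22/5)
obs 4: x=3 → posterior Gamma(16, 27/5)
obs 5: x=2 → posterior Gamma(18, 32/5)
obs 6: x=2 → posterior Gamma(20, 37/5)
obs 7: x=5 → posterior Gamma(25, 42/5)
obs 8: x=1 → posterior Gamma(26, 47/5)
obs 9: x=2 → posterior Gamma(28, 52/5)
obs 10: x=1 → posterior Gamma(29, 57/5)
obs 11: x=2 → posterior Gamma(31, 62/5)
obs 12: x=4 → posterior Gamma(35, 67/5)
obs 13: x=4 → posterior Gamma(39, 72/5)

27270672126450619621994022206458811407047953007936685080153795618921460531200000/187933041492943981643877038696115917073522254170924794038786071306937284536710819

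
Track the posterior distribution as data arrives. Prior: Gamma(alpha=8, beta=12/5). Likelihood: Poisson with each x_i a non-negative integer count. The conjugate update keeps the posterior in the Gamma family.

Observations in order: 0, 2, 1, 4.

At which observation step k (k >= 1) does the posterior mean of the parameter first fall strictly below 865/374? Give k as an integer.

obs 1: x=0 → posterior Gamma(8, 17/5)
obs 2: x=2 → posterior Gamma(10, 22/5)
obs 3: x=1 → posterior Gamma(11, 27/5)
obs 4: x=4 → posterior Gamma(15, 32/5)

k = 2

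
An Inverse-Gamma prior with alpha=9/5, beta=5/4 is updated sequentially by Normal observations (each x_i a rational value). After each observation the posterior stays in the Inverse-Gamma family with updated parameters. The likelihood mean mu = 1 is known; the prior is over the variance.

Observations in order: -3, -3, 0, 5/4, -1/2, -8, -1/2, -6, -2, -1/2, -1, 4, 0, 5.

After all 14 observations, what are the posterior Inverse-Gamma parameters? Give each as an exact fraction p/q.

obs 1: x=-3 → posterior Inverse-Gamma(23/10, 37/4)
obs 2: x=-3 → posterior Inverse-Gamma(14/5, 69/4)
obs 3: x=0 → posterior Inverse-Gamma(33/10, 71/4)
obs 4: x=5/4 → posterior Inverse-Gamma(19/5, 569/32)
obs 5: x=-1/2 → posterior Inverse-Gamma(43/10, 605/32)
obs 6: x=-8 → posterior Inverse-Gamma(24/5, 1901/32)
obs 7: x=-1/2 → posterior Inverse-Gamma(53/10, 1937/32)
obs 8: x=-6 → posterior Inverse-Gamma(29/5, 2721/32)
obs 9: x=-2 → posterior Inverse-Gamma(63/10, 2865/32)
obs 10: x=-1/2 → posterior Inverse-Gamma(34/5, 2901/32)
obs 11: x=-1 → posterior Inverse-Gamma(73/10, 2965/32)
obs 12: x=4 → posterior Inverse-Gamma(39/5, 3109/32)
obs 13: x=0 → posterior Inverse-Gamma(83/10, 3125/32)
obs 14: x=5 → posterior Inverse-Gamma(44/5, 3381/32)

alpha=44/5, beta=3381/32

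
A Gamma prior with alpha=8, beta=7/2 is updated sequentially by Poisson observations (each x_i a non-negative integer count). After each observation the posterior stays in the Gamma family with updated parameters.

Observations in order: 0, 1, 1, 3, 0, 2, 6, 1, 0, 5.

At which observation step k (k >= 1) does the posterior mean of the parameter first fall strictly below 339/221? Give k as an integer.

k = 5

obs 1: x=0 → posterior Gamma(8, 9/2)
obs 2: x=1 → posterior Gamma(9, 11/2)
obs 3: x=1 → posterior Gamma(10, 13/2)
obs 4: x=3 → posterior Gamma(13, 15/2)
obs 5: x=0 → posterior Gamma(13, 17/2)
obs 6: x=2 → posterior Gamma(15, 19/2)
obs 7: x=6 → posterior Gamma(21, 21/2)
obs 8: x=1 → posterior Gamma(22, 23/2)
obs 9: x=0 → posterior Gamma(22, 25/2)
obs 10: x=5 → posterior Gamma(27, 27/2)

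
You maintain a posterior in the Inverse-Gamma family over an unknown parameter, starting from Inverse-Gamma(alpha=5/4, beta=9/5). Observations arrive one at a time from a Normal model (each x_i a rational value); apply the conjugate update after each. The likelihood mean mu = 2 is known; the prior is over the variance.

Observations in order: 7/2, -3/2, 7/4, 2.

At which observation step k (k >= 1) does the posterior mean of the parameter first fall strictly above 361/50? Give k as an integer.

k = 2

obs 1: x=7/2 → posterior Inverse-Gamma(7/4, 117/40)
obs 2: x=-3/2 → posterior Inverse-Gamma(9/4, 181/20)
obs 3: x=7/4 → posterior Inverse-Gamma(11/4, 1453/160)
obs 4: x=2 → posterior Inverse-Gamma(13/4, 1453/160)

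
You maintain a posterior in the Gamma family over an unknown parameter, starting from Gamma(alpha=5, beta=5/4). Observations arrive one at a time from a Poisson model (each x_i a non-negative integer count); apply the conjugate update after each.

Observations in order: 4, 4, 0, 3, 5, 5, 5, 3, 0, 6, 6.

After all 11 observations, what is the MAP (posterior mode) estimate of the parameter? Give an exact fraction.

180/49

obs 1: x=4 → posterior Gamma(9, 9/4)
obs 2: x=4 → posterior Gamma(13, 13/4)
obs 3: x=0 → posterior Gamma(13, 17/4)
obs 4: x=3 → posterior Gamma(16, 21/4)
obs 5: x=5 → posterior Gamma(21, 25/4)
obs 6: x=5 → posterior Gamma(26, 29/4)
obs 7: x=5 → posterior Gamma(31, 33/4)
obs 8: x=3 → posterior Gamma(34, 37/4)
obs 9: x=0 → posterior Gamma(34, 41/4)
obs 10: x=6 → posterior Gamma(40, 45/4)
obs 11: x=6 → posterior Gamma(46, 49/4)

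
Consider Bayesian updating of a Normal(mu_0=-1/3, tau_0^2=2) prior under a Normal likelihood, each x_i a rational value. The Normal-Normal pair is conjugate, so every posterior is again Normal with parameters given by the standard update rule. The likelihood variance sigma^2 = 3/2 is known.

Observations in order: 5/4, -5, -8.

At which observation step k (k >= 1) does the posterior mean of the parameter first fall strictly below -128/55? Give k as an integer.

obs 1: x=5/4 → posterior Normal(4/7, 6/7)
obs 2: x=-5 → posterior Normal(-16/11, 6/11)
obs 3: x=-8 → posterior Normal(-16/5, 2/5)

k = 3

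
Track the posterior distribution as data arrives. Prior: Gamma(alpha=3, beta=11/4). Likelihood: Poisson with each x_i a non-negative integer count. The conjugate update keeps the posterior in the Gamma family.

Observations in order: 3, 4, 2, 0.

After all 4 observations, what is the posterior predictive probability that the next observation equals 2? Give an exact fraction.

187318104850654903008/756943935220796320321

obs 1: x=3 → posterior Gamma(6, 15/4)
obs 2: x=4 → posterior Gamma(10, 19/4)
obs 3: x=2 → posterior Gamma(12, 23/4)
obs 4: x=0 → posterior Gamma(12, 27/4)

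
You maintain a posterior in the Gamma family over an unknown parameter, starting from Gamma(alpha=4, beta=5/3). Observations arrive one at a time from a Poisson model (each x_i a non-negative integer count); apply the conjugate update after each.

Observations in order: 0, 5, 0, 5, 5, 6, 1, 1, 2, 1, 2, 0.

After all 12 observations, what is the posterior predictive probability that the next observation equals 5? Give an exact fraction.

obs 1: x=0 → posterior Gamma(4, 8/3)
obs 2: x=5 → posterior Gamma(9, 11/3)
obs 3: x=0 → posterior Gamma(9, 14/3)
obs 4: x=5 → posterior Gamma(14, 17/3)
obs 5: x=5 → posterior Gamma(19, 20/3)
obs 6: x=6 → posterior Gamma(25, 23/3)
obs 7: x=1 → posterior Gamma(26, 26/3)
obs 8: x=1 → posterior Gamma(27, 29/3)
obs 9: x=2 → posterior Gamma(29, 32/3)
obs 10: x=1 → posterior Gamma(30, 35/3)
obs 11: x=2 → posterior Gamma(32, 38/3)
obs 12: x=0 → posterior Gamma(32, 41/3)

1057984145173541262006365945462170245835476076156878484893/18247625805510678545427866833286872965747120572653509804032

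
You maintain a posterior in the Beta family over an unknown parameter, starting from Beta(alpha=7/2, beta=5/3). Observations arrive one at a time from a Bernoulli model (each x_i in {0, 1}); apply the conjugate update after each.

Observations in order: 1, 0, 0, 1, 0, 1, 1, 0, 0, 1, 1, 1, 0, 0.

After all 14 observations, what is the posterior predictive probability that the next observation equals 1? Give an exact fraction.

obs 1: x=1 → posterior Beta(9/2, 5/3)
obs 2: x=0 → posterior Beta(9/2, 8/3)
obs 3: x=0 → posterior Beta(9/2, 11/3)
obs 4: x=1 → posterior Beta(11/2, 11/3)
obs 5: x=0 → posterior Beta(11/2, 14/3)
obs 6: x=1 → posterior Beta(13/2, 14/3)
obs 7: x=1 → posterior Beta(15/2, 14/3)
obs 8: x=0 → posterior Beta(15/2, 17/3)
obs 9: x=0 → posterior Beta(15/2, 20/3)
obs 10: x=1 → posterior Beta(17/2, 20/3)
obs 11: x=1 → posterior Beta(19/2, 20/3)
obs 12: x=1 → posterior Beta(21/2, 20/3)
obs 13: x=0 → posterior Beta(21/2, 23/3)
obs 14: x=0 → posterior Beta(21/2, 26/3)

63/115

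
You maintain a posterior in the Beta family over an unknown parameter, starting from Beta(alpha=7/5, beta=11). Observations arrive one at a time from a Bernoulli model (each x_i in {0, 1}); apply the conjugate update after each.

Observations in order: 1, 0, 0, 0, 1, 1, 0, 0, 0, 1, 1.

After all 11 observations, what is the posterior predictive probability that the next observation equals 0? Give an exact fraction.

obs 1: x=1 → posterior Beta(12/5, 11)
obs 2: x=0 → posterior Beta(12/5, 12)
obs 3: x=0 → posterior Beta(12/5, 13)
obs 4: x=0 → posterior Beta(12/5, 14)
obs 5: x=1 → posterior Beta(17/5, 14)
obs 6: x=1 → posterior Beta(22/5, 14)
obs 7: x=0 → posterior Beta(22/5, 15)
obs 8: x=0 → posterior Beta(22/5, 16)
obs 9: x=0 → posterior Beta(22/5, 17)
obs 10: x=1 → posterior Beta(27/5, 17)
obs 11: x=1 → posterior Beta(32/5, 17)

85/117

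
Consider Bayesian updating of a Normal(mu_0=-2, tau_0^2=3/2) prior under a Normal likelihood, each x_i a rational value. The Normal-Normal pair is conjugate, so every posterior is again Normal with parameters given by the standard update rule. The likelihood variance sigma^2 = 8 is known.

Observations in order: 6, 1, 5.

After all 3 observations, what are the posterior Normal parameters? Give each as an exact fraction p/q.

mu_0=4/25, tau_0^2=24/25

obs 1: x=6 → posterior Normal(-14/19, 24/19)
obs 2: x=1 → posterior Normal(-1/2, 12/11)
obs 3: x=5 → posterior Normal(4/25, 24/25)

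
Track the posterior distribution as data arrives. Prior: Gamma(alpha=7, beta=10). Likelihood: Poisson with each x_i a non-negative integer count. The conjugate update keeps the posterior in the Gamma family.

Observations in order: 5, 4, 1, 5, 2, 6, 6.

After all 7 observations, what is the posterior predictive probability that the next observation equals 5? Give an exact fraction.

1807423176612433332454090657213026022686729222259/40629381657258148727904080553671019112763536441344

obs 1: x=5 → posterior Gamma(12, 11)
obs 2: x=4 → posterior Gamma(16, 12)
obs 3: x=1 → posterior Gamma(17, 13)
obs 4: x=5 → posterior Gamma(22, 14)
obs 5: x=2 → posterior Gamma(24, 15)
obs 6: x=6 → posterior Gamma(30, 16)
obs 7: x=6 → posterior Gamma(36, 17)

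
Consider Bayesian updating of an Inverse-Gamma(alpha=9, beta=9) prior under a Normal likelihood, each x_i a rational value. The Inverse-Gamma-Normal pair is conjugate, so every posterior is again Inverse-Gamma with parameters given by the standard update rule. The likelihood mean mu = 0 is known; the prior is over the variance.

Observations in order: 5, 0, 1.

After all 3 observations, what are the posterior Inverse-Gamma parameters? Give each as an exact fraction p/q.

obs 1: x=5 → posterior Inverse-Gamma(19/2, 43/2)
obs 2: x=0 → posterior Inverse-Gamma(10, 43/2)
obs 3: x=1 → posterior Inverse-Gamma(21/2, 22)

alpha=21/2, beta=22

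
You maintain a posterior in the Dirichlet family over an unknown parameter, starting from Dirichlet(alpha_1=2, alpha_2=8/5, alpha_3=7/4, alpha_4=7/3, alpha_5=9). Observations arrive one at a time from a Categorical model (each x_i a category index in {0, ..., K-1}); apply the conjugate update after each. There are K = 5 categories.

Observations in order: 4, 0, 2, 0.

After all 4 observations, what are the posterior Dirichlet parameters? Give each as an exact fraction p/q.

obs 1: x=4 → posterior Dirichlet(2, 8/5, 7/4, 7/3, 10)
obs 2: x=0 → posterior Dirichlet(3, 8/5, 7/4, 7/3, 10)
obs 3: x=2 → posterior Dirichlet(3, 8/5, 11/4, 7/3, 10)
obs 4: x=0 → posterior Dirichlet(4, 8/5, 11/4, 7/3, 10)

alpha_1=4, alpha_2=8/5, alpha_3=11/4, alpha_4=7/3, alpha_5=10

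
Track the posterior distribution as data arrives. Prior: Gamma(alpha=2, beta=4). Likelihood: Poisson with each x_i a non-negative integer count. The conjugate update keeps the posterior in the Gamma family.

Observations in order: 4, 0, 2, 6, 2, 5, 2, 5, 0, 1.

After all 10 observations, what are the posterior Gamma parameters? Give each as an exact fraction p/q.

alpha=29, beta=14

obs 1: x=4 → posterior Gamma(6, 5)
obs 2: x=0 → posterior Gamma(6, 6)
obs 3: x=2 → posterior Gamma(8, 7)
obs 4: x=6 → posterior Gamma(14, 8)
obs 5: x=2 → posterior Gamma(16, 9)
obs 6: x=5 → posterior Gamma(21, 10)
obs 7: x=2 → posterior Gamma(23, 11)
obs 8: x=5 → posterior Gamma(28, 12)
obs 9: x=0 → posterior Gamma(28, 13)
obs 10: x=1 → posterior Gamma(29, 14)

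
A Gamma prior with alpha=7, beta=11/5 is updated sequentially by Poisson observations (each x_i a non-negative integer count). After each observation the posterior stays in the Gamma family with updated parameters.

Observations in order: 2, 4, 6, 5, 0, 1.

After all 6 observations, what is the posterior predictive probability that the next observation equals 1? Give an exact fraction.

obs 1: x=2 → posterior Gamma(9, 16/5)
obs 2: x=4 → posterior Gamma(13, 21/5)
obs 3: x=6 → posterior Gamma(19, 26/5)
obs 4: x=5 → posterior Gamma(24, 31/5)
obs 5: x=0 → posterior Gamma(24, 36/5)
obs 6: x=1 → posterior Gamma(25, 41/5)

2609194359490434681138731994335330460125125/17049185016469856899519324479358077339959296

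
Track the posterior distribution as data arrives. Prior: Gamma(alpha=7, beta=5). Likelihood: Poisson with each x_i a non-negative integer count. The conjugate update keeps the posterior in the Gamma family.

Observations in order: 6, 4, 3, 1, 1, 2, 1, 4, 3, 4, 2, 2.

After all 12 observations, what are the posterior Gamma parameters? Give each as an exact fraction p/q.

alpha=40, beta=17

obs 1: x=6 → posterior Gamma(13, 6)
obs 2: x=4 → posterior Gamma(17, 7)
obs 3: x=3 → posterior Gamma(20, 8)
obs 4: x=1 → posterior Gamma(21, 9)
obs 5: x=1 → posterior Gamma(22, 10)
obs 6: x=2 → posterior Gamma(24, 11)
obs 7: x=1 → posterior Gamma(25, 12)
obs 8: x=4 → posterior Gamma(29, 13)
obs 9: x=3 → posterior Gamma(32, 14)
obs 10: x=4 → posterior Gamma(36, 15)
obs 11: x=2 → posterior Gamma(38, 16)
obs 12: x=2 → posterior Gamma(40, 17)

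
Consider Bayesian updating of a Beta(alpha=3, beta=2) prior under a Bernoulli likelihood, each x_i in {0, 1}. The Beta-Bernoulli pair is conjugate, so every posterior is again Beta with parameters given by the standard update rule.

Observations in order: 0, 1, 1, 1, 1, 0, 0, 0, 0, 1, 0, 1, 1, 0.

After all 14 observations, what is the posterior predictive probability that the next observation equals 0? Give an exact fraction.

9/19

obs 1: x=0 → posterior Beta(3, 3)
obs 2: x=1 → posterior Beta(4, 3)
obs 3: x=1 → posterior Beta(5, 3)
obs 4: x=1 → posterior Beta(6, 3)
obs 5: x=1 → posterior Beta(7, 3)
obs 6: x=0 → posterior Beta(7, 4)
obs 7: x=0 → posterior Beta(7, 5)
obs 8: x=0 → posterior Beta(7, 6)
obs 9: x=0 → posterior Beta(7, 7)
obs 10: x=1 → posterior Beta(8, 7)
obs 11: x=0 → posterior Beta(8, 8)
obs 12: x=1 → posterior Beta(9, 8)
obs 13: x=1 → posterior Beta(10, 8)
obs 14: x=0 → posterior Beta(10, 9)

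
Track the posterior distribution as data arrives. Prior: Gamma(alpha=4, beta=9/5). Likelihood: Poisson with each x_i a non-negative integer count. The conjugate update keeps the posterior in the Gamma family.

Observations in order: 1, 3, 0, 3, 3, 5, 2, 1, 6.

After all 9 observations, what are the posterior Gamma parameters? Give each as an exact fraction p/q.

alpha=28, beta=54/5

obs 1: x=1 → posterior Gamma(5, 14/5)
obs 2: x=3 → posterior Gamma(8, 19/5)
obs 3: x=0 → posterior Gamma(8, 24/5)
obs 4: x=3 → posterior Gamma(11, 29/5)
obs 5: x=3 → posterior Gamma(14, 34/5)
obs 6: x=5 → posterior Gamma(19, 39/5)
obs 7: x=2 → posterior Gamma(21, 44/5)
obs 8: x=1 → posterior Gamma(22, 49/5)
obs 9: x=6 → posterior Gamma(28, 54/5)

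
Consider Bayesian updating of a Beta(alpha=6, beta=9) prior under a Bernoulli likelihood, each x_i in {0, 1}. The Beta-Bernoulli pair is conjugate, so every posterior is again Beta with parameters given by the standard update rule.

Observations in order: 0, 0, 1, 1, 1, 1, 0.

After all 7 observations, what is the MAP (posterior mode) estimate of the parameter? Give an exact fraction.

9/20

obs 1: x=0 → posterior Beta(6, 10)
obs 2: x=0 → posterior Beta(6, 11)
obs 3: x=1 → posterior Beta(7, 11)
obs 4: x=1 → posterior Beta(8, 11)
obs 5: x=1 → posterior Beta(9, 11)
obs 6: x=1 → posterior Beta(10, 11)
obs 7: x=0 → posterior Beta(10, 12)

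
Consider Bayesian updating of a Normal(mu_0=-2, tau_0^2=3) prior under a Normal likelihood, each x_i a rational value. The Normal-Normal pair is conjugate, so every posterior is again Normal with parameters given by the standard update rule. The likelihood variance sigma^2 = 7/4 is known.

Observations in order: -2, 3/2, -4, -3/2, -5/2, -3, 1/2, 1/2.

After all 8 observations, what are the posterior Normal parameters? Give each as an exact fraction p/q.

obs 1: x=-2 → posterior Normal(-2, 21/19)
obs 2: x=3/2 → posterior Normal(-20/31, 21/31)
obs 3: x=-4 → posterior Normal(-68/43, 21/43)
obs 4: x=-3/2 → posterior Normal(-86/55, 21/55)
obs 5: x=-5/2 → posterior Normal(-116/67, 21/67)
obs 6: x=-3 → posterior Normal(-152/79, 21/79)
obs 7: x=1/2 → posterior Normal(-146/91, 3/13)
obs 8: x=1/2 → posterior Normal(-140/103, 21/103)

mu_0=-140/103, tau_0^2=21/103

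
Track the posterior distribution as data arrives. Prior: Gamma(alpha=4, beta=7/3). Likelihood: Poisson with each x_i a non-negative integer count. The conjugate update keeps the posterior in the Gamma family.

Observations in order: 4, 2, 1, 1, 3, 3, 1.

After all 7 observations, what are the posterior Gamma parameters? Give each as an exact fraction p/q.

obs 1: x=4 → posterior Gamma(8, 10/3)
obs 2: x=2 → posterior Gamma(10, 13/3)
obs 3: x=1 → posterior Gamma(11, 16/3)
obs 4: x=1 → posterior Gamma(12, 19/3)
obs 5: x=3 → posterior Gamma(15, 22/3)
obs 6: x=3 → posterior Gamma(18, 25/3)
obs 7: x=1 → posterior Gamma(19, 28/3)

alpha=19, beta=28/3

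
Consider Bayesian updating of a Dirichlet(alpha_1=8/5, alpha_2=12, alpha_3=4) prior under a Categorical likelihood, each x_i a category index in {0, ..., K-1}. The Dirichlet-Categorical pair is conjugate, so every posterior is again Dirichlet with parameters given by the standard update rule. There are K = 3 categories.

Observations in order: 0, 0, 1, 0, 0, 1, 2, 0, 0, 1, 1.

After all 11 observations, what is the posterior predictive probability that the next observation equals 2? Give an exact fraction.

25/143

obs 1: x=0 → posterior Dirichlet(13/5, 12, 4)
obs 2: x=0 → posterior Dirichlet(18/5, 12, 4)
obs 3: x=1 → posterior Dirichlet(18/5, 13, 4)
obs 4: x=0 → posterior Dirichlet(23/5, 13, 4)
obs 5: x=0 → posterior Dirichlet(28/5, 13, 4)
obs 6: x=1 → posterior Dirichlet(28/5, 14, 4)
obs 7: x=2 → posterior Dirichlet(28/5, 14, 5)
obs 8: x=0 → posterior Dirichlet(33/5, 14, 5)
obs 9: x=0 → posterior Dirichlet(38/5, 14, 5)
obs 10: x=1 → posterior Dirichlet(38/5, 15, 5)
obs 11: x=1 → posterior Dirichlet(38/5, 16, 5)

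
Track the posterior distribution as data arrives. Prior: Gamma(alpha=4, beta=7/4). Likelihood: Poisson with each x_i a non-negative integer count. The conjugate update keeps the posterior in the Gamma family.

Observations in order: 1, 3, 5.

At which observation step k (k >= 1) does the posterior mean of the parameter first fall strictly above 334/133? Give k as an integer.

obs 1: x=1 → posterior Gamma(5, 11/4)
obs 2: x=3 → posterior Gamma(8, 15/4)
obs 3: x=5 → posterior Gamma(13, 19/4)

k = 3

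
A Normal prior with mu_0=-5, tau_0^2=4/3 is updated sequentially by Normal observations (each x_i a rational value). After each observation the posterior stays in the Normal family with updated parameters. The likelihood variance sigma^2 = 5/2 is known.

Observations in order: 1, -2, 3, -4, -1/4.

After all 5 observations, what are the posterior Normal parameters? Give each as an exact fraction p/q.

mu_0=-93/55, tau_0^2=4/11

obs 1: x=1 → posterior Normal(-67/23, 20/23)
obs 2: x=-2 → posterior Normal(-83/31, 20/31)
obs 3: x=3 → posterior Normal(-59/39, 20/39)
obs 4: x=-4 → posterior Normal(-91/47, 20/47)
obs 5: x=-1/4 → posterior Normal(-93/55, 4/11)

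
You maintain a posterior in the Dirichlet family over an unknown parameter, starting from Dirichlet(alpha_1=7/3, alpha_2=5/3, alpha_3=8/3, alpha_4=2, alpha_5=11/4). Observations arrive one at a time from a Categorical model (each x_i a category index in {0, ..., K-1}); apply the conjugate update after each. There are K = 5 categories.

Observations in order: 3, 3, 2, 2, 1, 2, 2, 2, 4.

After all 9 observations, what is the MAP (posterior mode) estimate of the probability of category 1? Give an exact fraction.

4/37

obs 1: x=3 → posterior Dirichlet(7/3, 5/3, 8/3, 3, 11/4)
obs 2: x=3 → posterior Dirichlet(7/3, 5/3, 8/3, 4, 11/4)
obs 3: x=2 → posterior Dirichlet(7/3, 5/3, 11/3, 4, 11/4)
obs 4: x=2 → posterior Dirichlet(7/3, 5/3, 14/3, 4, 11/4)
obs 5: x=1 → posterior Dirichlet(7/3, 8/3, 14/3, 4, 11/4)
obs 6: x=2 → posterior Dirichlet(7/3, 8/3, 17/3, 4, 11/4)
obs 7: x=2 → posterior Dirichlet(7/3, 8/3, 20/3, 4, 11/4)
obs 8: x=2 → posterior Dirichlet(7/3, 8/3, 23/3, 4, 11/4)
obs 9: x=4 → posterior Dirichlet(7/3, 8/3, 23/3, 4, 15/4)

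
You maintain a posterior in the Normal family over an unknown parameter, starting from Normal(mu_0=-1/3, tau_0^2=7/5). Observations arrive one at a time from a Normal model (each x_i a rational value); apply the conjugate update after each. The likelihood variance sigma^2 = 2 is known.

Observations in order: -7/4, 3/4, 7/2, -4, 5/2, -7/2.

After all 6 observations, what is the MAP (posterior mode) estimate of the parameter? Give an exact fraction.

obs 1: x=-7/4 → posterior Normal(-11/12, 14/17)
obs 2: x=3/4 → posterior Normal(-31/72, 7/12)
obs 3: x=7/2 → posterior Normal(85/186, 14/31)
obs 4: x=-4 → posterior Normal(-83/228, 7/19)
obs 5: x=5/2 → posterior Normal(11/135, 14/45)
obs 6: x=-7/2 → posterior Normal(-125/312, 7/26)

-125/312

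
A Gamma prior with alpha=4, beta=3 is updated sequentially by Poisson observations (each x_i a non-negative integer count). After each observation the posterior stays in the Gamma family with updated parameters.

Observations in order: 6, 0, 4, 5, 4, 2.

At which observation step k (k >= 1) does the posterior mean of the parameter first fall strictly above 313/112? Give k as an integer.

k = 5

obs 1: x=6 → posterior Gamma(10, 4)
obs 2: x=0 → posterior Gamma(10, 5)
obs 3: x=4 → posterior Gamma(14, 6)
obs 4: x=5 → posterior Gamma(19, 7)
obs 5: x=4 → posterior Gamma(23, 8)
obs 6: x=2 → posterior Gamma(25, 9)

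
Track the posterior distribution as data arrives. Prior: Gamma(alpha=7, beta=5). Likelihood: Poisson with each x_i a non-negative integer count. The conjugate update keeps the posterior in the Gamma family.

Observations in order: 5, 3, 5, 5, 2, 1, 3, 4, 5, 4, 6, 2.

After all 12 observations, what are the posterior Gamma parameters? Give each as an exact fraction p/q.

obs 1: x=5 → posterior Gamma(12, 6)
obs 2: x=3 → posterior Gamma(15, 7)
obs 3: x=5 → posterior Gamma(20, 8)
obs 4: x=5 → posterior Gamma(25, 9)
obs 5: x=2 → posterior Gamma(27, 10)
obs 6: x=1 → posterior Gamma(28, 11)
obs 7: x=3 → posterior Gamma(31, 12)
obs 8: x=4 → posterior Gamma(35, 13)
obs 9: x=5 → posterior Gamma(40, 14)
obs 10: x=4 → posterior Gamma(44, 15)
obs 11: x=6 → posterior Gamma(50, 16)
obs 12: x=2 → posterior Gamma(52, 17)

alpha=52, beta=17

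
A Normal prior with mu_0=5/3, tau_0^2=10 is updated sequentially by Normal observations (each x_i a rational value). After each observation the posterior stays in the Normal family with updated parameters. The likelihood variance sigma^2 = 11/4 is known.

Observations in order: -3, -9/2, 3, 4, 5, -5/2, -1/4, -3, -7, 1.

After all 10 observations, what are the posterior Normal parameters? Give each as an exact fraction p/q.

obs 1: x=-3 → posterior Normal(-305/153, 110/51)
obs 2: x=-9/2 → posterior Normal(-65/21, 110/91)
obs 3: x=3 → posterior Normal(-485/393, 110/131)
obs 4: x=4 → posterior Normal(-5/513, 110/171)
obs 5: x=5 → posterior Normal(595/633, 110/211)
obs 6: x=-5/2 → posterior Normal(295/753, 110/251)
obs 7: x=-1/4 → posterior Normal(265/873, 110/291)
obs 8: x=-3 → posterior Normal(-95/993, 110/331)
obs 9: x=-7 → posterior Normal(-935/1113, 110/371)
obs 10: x=1 → posterior Normal(-815/1233, 110/411)

mu_0=-815/1233, tau_0^2=110/411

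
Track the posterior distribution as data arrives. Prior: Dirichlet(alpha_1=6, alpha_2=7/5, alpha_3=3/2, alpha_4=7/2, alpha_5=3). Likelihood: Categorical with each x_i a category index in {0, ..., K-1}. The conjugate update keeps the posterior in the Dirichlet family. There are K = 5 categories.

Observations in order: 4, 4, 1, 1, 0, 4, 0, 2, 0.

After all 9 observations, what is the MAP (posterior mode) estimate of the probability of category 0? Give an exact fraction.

obs 1: x=4 → posterior Dirichlet(6, 7/5, 3/2, 7/2, 4)
obs 2: x=4 → posterior Dirichlet(6, 7/5, 3/2, 7/2, 5)
obs 3: x=1 → posterior Dirichlet(6, 12/5, 3/2, 7/2, 5)
obs 4: x=1 → posterior Dirichlet(6, 17/5, 3/2, 7/2, 5)
obs 5: x=0 → posterior Dirichlet(7, 17/5, 3/2, 7/2, 5)
obs 6: x=4 → posterior Dirichlet(7, 17/5, 3/2, 7/2, 6)
obs 7: x=0 → posterior Dirichlet(8, 17/5, 3/2, 7/2, 6)
obs 8: x=2 → posterior Dirichlet(8, 17/5, 5/2, 7/2, 6)
obs 9: x=0 → posterior Dirichlet(9, 17/5, 5/2, 7/2, 6)

40/97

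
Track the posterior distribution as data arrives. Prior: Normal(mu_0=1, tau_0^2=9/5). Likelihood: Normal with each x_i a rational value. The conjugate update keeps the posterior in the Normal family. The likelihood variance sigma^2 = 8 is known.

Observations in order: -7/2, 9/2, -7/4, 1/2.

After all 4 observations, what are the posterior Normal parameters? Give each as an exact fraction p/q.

mu_0=151/304, tau_0^2=18/19

obs 1: x=-7/2 → posterior Normal(17/98, 72/49)
obs 2: x=9/2 → posterior Normal(49/58, 36/29)
obs 3: x=-7/4 → posterior Normal(133/268, 72/67)
obs 4: x=1/2 → posterior Normal(151/304, 18/19)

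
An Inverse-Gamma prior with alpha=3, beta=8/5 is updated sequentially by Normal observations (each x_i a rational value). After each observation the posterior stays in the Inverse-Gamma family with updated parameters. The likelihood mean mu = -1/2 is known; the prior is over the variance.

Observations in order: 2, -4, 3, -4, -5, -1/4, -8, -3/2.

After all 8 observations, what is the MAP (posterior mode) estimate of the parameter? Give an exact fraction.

obs 1: x=2 → posterior Inverse-Gamma(7/2, 189/40)
obs 2: x=-4 → posterior Inverse-Gamma(4, 217/20)
obs 3: x=3 → posterior Inverse-Gamma(9/2, 679/40)
obs 4: x=-4 → posterior Inverse-Gamma(5, 231/10)
obs 5: x=-5 → posterior Inverse-Gamma(11/2, 1329/40)
obs 6: x=-1/4 → posterior Inverse-Gamma(6, 5321/160)
obs 7: x=-8 → posterior Inverse-Gamma(13/2, 9821/160)
obs 8: x=-3/2 → posterior Inverse-Gamma(7, 9901/160)

9901/1280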